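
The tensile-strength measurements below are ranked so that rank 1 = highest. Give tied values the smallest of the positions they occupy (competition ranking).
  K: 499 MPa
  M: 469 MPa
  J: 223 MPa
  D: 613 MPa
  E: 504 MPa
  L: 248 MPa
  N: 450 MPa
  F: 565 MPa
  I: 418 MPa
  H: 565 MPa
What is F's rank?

2

Sorted (descending): 613, 565, 565, 504, 499, 469, 450, 418, 248, 223
The 2 values of 565 occupy positions 2–3 → each gets rank 2.
F has value 565 MPa → rank 2.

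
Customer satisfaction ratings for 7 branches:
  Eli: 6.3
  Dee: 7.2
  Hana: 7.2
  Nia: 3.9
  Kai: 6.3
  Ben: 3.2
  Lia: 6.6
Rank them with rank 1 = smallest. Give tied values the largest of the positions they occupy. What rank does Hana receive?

7

Sorted (ascending): 3.2, 3.9, 6.3, 6.3, 6.6, 7.2, 7.2
The 2 values of 6.3 occupy positions 3–4 → each gets rank 4.
The 2 values of 7.2 occupy positions 6–7 → each gets rank 7.
Hana has value 7.2 → rank 7.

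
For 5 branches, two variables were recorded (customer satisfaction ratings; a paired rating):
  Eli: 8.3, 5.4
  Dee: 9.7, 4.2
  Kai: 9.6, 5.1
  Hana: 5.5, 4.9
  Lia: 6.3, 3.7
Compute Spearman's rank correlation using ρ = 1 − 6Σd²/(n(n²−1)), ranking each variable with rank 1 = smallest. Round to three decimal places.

0.100

Ranks of variable 1: 3, 5, 4, 1, 2
Ranks of variable 2: 5, 2, 4, 3, 1
d = r₁ − r₂: -2, 3, 0, -2, 1
d²: 4, 9, 0, 4, 1; Σd² = 18
ρ = 1 − 6·18/(5·24) = 1 − 108/120 = 0.100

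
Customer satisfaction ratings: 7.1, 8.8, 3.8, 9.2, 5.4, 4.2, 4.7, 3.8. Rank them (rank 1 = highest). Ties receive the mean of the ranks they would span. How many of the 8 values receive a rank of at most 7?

Sorted (descending): 9.2, 8.8, 7.1, 5.4, 4.7, 4.2, 3.8, 3.8
The 2 values of 3.8 occupy positions 7–8 → average rank (7+8)/2 = 7.5.
Ranks ≤ 7: {1, 2, 3, 4, 5, 6} → 6 values.

6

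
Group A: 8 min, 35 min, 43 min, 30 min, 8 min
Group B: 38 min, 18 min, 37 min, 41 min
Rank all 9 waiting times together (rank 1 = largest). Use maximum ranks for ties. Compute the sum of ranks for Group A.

Sorted (descending): 43, 41, 38, 37, 35, 30, 18, 8, 8
The 2 values of 8 occupy positions 8–9 → each gets rank 9.
Group A values → pooled ranks: 8→9, 35→5, 43→1, 30→6, 8→9
Rank sum = 9 + 5 + 1 + 6 + 9 = 30

30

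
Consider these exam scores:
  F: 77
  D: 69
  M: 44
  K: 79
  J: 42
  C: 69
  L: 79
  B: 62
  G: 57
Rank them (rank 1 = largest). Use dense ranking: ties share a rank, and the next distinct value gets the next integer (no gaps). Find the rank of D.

3

Sorted (descending): 79, 79, 77, 69, 69, 62, 57, 44, 42
The 2 values of 79 share dense rank 1.
The 2 values of 69 share dense rank 3.
Remaining distinct values take the next consecutive integers.
D has value 69 → rank 3.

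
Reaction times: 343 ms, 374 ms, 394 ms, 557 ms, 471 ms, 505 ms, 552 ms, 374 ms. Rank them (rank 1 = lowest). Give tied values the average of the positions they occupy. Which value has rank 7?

Sorted (ascending): 343, 374, 374, 394, 471, 505, 552, 557
The 2 values of 374 occupy positions 2–3 → average rank (2+3)/2 = 2.5.
Rank 7 → value 552.

552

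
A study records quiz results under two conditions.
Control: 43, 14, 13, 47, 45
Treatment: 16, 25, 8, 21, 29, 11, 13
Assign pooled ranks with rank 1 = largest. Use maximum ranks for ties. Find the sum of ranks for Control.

Sorted (descending): 47, 45, 43, 29, 25, 21, 16, 14, 13, 13, 11, 8
The 2 values of 13 occupy positions 9–10 → each gets rank 10.
Control values → pooled ranks: 43→3, 14→8, 13→10, 47→1, 45→2
Rank sum = 3 + 8 + 10 + 1 + 2 = 24

24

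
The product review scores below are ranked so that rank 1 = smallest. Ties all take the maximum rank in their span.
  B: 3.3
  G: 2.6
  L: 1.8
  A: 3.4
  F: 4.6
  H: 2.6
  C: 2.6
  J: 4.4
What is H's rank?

Sorted (ascending): 1.8, 2.6, 2.6, 2.6, 3.3, 3.4, 4.4, 4.6
The 3 values of 2.6 occupy positions 2–4 → each gets rank 4.
H has value 2.6 → rank 4.

4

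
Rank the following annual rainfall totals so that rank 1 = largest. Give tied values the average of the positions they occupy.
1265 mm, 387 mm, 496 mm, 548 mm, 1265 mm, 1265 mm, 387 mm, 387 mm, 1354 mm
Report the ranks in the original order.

Sorted (descending): 1354, 1265, 1265, 1265, 548, 496, 387, 387, 387
The 3 values of 1265 occupy positions 2–4 → average rank 3.
The 3 values of 387 occupy positions 7–9 → average rank 8.

3, 8, 6, 5, 3, 3, 8, 8, 1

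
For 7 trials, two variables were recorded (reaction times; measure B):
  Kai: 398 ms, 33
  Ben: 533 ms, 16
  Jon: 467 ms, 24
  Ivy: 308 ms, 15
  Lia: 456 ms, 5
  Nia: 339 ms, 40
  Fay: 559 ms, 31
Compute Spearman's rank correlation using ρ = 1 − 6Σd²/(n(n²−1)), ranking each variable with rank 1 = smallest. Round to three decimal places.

Ranks of variable 1: 3, 6, 5, 1, 4, 2, 7
Ranks of variable 2: 6, 3, 4, 2, 1, 7, 5
d = r₁ − r₂: -3, 3, 1, -1, 3, -5, 2
d²: 9, 9, 1, 1, 9, 25, 4; Σd² = 58
ρ = 1 − 6·58/(7·48) = 1 − 348/336 = -0.036

-0.036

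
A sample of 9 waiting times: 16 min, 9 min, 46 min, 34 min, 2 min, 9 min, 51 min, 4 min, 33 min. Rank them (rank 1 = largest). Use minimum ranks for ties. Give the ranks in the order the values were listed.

5, 6, 2, 3, 9, 6, 1, 8, 4

Sorted (descending): 51, 46, 34, 33, 16, 9, 9, 4, 2
The 2 values of 9 occupy positions 6–7 → each gets rank 6.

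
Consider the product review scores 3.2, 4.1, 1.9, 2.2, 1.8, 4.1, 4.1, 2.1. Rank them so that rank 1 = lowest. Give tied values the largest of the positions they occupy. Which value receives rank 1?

1.8

Sorted (ascending): 1.8, 1.9, 2.1, 2.2, 3.2, 4.1, 4.1, 4.1
The 3 values of 4.1 occupy positions 6–8 → each gets rank 8.
Rank 1 → value 1.8.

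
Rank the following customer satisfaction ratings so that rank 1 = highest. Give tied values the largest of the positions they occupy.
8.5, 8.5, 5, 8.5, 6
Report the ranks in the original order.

3, 3, 5, 3, 4

Sorted (descending): 8.5, 8.5, 8.5, 6, 5
The 3 values of 8.5 occupy positions 1–3 → each gets rank 3.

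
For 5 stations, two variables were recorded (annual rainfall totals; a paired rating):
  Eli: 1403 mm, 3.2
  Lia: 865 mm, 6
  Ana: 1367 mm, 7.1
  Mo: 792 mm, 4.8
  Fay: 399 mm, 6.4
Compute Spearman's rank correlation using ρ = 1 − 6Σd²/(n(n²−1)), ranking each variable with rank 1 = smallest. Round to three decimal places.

-0.300

Ranks of variable 1: 5, 3, 4, 2, 1
Ranks of variable 2: 1, 3, 5, 2, 4
d = r₁ − r₂: 4, 0, -1, 0, -3
d²: 16, 0, 1, 0, 9; Σd² = 26
ρ = 1 − 6·26/(5·24) = 1 − 156/120 = -0.300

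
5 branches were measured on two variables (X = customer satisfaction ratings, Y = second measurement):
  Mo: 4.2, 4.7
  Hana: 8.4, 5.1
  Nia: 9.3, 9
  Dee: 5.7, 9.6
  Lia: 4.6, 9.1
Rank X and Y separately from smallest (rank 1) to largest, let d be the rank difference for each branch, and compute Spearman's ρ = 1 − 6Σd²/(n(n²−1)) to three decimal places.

0.200

Ranks of variable 1: 1, 4, 5, 3, 2
Ranks of variable 2: 1, 2, 3, 5, 4
d = r₁ − r₂: 0, 2, 2, -2, -2
d²: 0, 4, 4, 4, 4; Σd² = 16
ρ = 1 − 6·16/(5·24) = 1 − 96/120 = 0.200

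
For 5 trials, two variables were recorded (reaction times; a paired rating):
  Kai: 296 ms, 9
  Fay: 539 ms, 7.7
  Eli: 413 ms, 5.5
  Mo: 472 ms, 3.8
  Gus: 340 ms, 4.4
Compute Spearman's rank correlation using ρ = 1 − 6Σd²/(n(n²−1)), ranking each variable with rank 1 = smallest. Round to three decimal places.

-0.300

Ranks of variable 1: 1, 5, 3, 4, 2
Ranks of variable 2: 5, 4, 3, 1, 2
d = r₁ − r₂: -4, 1, 0, 3, 0
d²: 16, 1, 0, 9, 0; Σd² = 26
ρ = 1 − 6·26/(5·24) = 1 − 156/120 = -0.300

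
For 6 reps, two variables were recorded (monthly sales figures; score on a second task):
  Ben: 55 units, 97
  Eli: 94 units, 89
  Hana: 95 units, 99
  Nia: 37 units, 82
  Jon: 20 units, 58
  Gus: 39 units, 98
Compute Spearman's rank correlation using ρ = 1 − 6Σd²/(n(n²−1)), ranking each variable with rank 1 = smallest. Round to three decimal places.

0.771

Ranks of variable 1: 4, 5, 6, 2, 1, 3
Ranks of variable 2: 4, 3, 6, 2, 1, 5
d = r₁ − r₂: 0, 2, 0, 0, 0, -2
d²: 0, 4, 0, 0, 0, 4; Σd² = 8
ρ = 1 − 6·8/(6·35) = 1 − 48/210 = 0.771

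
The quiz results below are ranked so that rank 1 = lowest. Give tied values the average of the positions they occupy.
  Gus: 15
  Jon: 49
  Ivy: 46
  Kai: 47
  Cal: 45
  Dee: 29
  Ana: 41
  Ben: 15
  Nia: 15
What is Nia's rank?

2

Sorted (ascending): 15, 15, 15, 29, 41, 45, 46, 47, 49
The 3 values of 15 occupy positions 1–3 → average rank 2.
Nia has value 15 → rank 2.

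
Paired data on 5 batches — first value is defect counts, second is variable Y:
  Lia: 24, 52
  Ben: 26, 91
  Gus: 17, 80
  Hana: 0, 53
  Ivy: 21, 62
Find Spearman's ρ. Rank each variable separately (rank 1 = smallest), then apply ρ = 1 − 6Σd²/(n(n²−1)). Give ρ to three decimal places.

Ranks of variable 1: 4, 5, 2, 1, 3
Ranks of variable 2: 1, 5, 4, 2, 3
d = r₁ − r₂: 3, 0, -2, -1, 0
d²: 9, 0, 4, 1, 0; Σd² = 14
ρ = 1 − 6·14/(5·24) = 1 − 84/120 = 0.300

0.300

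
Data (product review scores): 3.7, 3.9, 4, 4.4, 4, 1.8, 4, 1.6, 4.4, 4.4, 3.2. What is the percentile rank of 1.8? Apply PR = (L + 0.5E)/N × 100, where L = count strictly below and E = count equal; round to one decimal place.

N = 11.
Strictly below 1.8: 1. Equal to 1.8: 1.
PR = (1 + 0.5·1)/11 × 100 = 13.6

13.6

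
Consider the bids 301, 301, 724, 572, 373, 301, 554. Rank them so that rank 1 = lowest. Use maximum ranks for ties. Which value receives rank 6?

Sorted (ascending): 301, 301, 301, 373, 554, 572, 724
The 3 values of 301 occupy positions 1–3 → each gets rank 3.
Rank 6 → value 572.

572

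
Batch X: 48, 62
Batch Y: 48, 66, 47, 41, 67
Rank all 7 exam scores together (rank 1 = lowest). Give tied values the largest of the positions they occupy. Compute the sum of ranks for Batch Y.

Sorted (ascending): 41, 47, 48, 48, 62, 66, 67
The 2 values of 48 occupy positions 3–4 → each gets rank 4.
Batch Y values → pooled ranks: 48→4, 66→6, 47→2, 41→1, 67→7
Rank sum = 4 + 6 + 2 + 1 + 7 = 20

20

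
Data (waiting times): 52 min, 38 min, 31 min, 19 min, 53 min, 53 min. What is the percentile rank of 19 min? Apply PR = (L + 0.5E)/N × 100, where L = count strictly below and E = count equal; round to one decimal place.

8.3

N = 6.
Strictly below 19: 0. Equal to 19: 1.
PR = (0 + 0.5·1)/6 × 100 = 8.3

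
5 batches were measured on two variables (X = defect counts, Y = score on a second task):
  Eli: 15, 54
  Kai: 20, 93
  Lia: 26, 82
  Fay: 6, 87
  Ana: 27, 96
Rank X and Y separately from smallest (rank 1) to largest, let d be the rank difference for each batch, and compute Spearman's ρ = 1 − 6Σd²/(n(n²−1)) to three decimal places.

Ranks of variable 1: 2, 3, 4, 1, 5
Ranks of variable 2: 1, 4, 2, 3, 5
d = r₁ − r₂: 1, -1, 2, -2, 0
d²: 1, 1, 4, 4, 0; Σd² = 10
ρ = 1 − 6·10/(5·24) = 1 − 60/120 = 0.500

0.500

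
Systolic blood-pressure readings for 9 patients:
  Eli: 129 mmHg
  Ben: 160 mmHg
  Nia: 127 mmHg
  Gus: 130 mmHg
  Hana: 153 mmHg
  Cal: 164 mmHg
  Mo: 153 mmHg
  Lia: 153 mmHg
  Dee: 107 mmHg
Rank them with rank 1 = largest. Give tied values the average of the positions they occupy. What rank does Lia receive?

4

Sorted (descending): 164, 160, 153, 153, 153, 130, 129, 127, 107
The 3 values of 153 occupy positions 3–5 → average rank 4.
Lia has value 153 mmHg → rank 4.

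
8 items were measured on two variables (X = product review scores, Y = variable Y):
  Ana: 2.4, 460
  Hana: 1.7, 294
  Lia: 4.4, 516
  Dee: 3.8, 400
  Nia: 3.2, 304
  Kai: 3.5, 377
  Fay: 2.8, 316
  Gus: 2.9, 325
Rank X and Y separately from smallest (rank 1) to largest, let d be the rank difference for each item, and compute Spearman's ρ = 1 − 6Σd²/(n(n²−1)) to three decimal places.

0.571

Ranks of variable 1: 2, 1, 8, 7, 5, 6, 3, 4
Ranks of variable 2: 7, 1, 8, 6, 2, 5, 3, 4
d = r₁ − r₂: -5, 0, 0, 1, 3, 1, 0, 0
d²: 25, 0, 0, 1, 9, 1, 0, 0; Σd² = 36
ρ = 1 − 6·36/(8·63) = 1 − 216/504 = 0.571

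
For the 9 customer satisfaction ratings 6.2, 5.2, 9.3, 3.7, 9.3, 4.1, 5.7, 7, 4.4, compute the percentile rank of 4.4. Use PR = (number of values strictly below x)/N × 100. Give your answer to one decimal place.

22.2

N = 9.
Strictly below 4.4: 2. Equal to 4.4: 1.
PR = 2/9 × 100 = 22.2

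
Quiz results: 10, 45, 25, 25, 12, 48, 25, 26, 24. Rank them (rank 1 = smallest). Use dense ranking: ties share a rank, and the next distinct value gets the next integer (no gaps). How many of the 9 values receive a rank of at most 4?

Sorted (ascending): 10, 12, 24, 25, 25, 25, 26, 45, 48
The 3 values of 25 share dense rank 4.
Remaining distinct values take the next consecutive integers.
Ranks ≤ 4: {1, 2, 3, 4, 4, 4} → 6 values.

6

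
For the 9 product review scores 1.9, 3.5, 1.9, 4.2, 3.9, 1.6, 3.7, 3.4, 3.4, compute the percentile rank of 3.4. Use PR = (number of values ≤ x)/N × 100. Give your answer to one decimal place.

55.6

N = 9.
Strictly below 3.4: 3. Equal to 3.4: 2.
PR = 5/9 × 100 = 55.6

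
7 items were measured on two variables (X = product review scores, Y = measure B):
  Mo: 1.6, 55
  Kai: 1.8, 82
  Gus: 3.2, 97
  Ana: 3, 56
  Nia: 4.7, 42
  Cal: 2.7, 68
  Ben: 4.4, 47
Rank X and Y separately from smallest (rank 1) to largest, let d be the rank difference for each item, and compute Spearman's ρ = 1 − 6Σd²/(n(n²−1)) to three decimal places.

Ranks of variable 1: 1, 2, 5, 4, 7, 3, 6
Ranks of variable 2: 3, 6, 7, 4, 1, 5, 2
d = r₁ − r₂: -2, -4, -2, 0, 6, -2, 4
d²: 4, 16, 4, 0, 36, 4, 16; Σd² = 80
ρ = 1 − 6·80/(7·48) = 1 − 480/336 = -0.429

-0.429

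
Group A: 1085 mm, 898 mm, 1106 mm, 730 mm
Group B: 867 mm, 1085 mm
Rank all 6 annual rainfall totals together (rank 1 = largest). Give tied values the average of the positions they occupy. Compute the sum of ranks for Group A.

Sorted (descending): 1106, 1085, 1085, 898, 867, 730
The 2 values of 1085 occupy positions 2–3 → average rank (2+3)/2 = 2.5.
Group A values → pooled ranks: 1085→2.5, 898→4, 1106→1, 730→6
Rank sum = 2.5 + 4 + 1 + 6 = 13.5

13.5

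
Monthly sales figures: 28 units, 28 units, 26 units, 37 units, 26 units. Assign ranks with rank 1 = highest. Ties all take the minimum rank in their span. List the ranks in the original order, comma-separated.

2, 2, 4, 1, 4

Sorted (descending): 37, 28, 28, 26, 26
The 2 values of 28 occupy positions 2–3 → each gets rank 2.
The 2 values of 26 occupy positions 4–5 → each gets rank 4.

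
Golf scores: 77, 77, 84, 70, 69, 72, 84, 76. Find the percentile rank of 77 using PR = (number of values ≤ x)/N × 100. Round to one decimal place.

75.0

N = 8.
Strictly below 77: 4. Equal to 77: 2.
PR = 6/8 × 100 = 75.0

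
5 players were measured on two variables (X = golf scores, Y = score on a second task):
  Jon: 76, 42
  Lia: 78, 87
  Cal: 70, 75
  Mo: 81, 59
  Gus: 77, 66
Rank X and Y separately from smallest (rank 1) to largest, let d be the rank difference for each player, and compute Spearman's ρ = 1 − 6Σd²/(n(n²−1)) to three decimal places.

Ranks of variable 1: 2, 4, 1, 5, 3
Ranks of variable 2: 1, 5, 4, 2, 3
d = r₁ − r₂: 1, -1, -3, 3, 0
d²: 1, 1, 9, 9, 0; Σd² = 20
ρ = 1 − 6·20/(5·24) = 1 − 120/120 = 0.000

0.000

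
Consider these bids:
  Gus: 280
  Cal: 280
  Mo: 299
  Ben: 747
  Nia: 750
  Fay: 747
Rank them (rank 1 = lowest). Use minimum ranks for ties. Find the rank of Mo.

3

Sorted (ascending): 280, 280, 299, 747, 747, 750
The 2 values of 280 occupy positions 1–2 → each gets rank 1.
The 2 values of 747 occupy positions 4–5 → each gets rank 4.
Mo has value 299 → rank 3.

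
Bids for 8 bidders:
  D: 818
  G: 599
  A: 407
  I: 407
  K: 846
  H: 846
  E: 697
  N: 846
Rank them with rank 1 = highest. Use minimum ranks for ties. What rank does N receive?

Sorted (descending): 846, 846, 846, 818, 697, 599, 407, 407
The 3 values of 846 occupy positions 1–3 → each gets rank 1.
The 2 values of 407 occupy positions 7–8 → each gets rank 7.
N has value 846 → rank 1.

1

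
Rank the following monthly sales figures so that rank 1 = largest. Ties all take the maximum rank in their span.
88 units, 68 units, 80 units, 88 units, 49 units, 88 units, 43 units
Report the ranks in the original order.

3, 5, 4, 3, 6, 3, 7

Sorted (descending): 88, 88, 88, 80, 68, 49, 43
The 3 values of 88 occupy positions 1–3 → each gets rank 3.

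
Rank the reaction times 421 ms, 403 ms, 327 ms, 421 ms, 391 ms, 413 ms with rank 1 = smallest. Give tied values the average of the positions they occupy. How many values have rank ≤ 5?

4

Sorted (ascending): 327, 391, 403, 413, 421, 421
The 2 values of 421 occupy positions 5–6 → average rank (5+6)/2 = 5.5.
Ranks ≤ 5: {1, 2, 3, 4} → 4 values.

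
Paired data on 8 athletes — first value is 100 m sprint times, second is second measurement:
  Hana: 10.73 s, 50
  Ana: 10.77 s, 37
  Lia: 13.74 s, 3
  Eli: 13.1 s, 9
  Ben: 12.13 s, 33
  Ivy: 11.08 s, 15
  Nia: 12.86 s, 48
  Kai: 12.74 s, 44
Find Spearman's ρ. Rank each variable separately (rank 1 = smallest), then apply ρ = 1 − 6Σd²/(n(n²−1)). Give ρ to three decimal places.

-0.595

Ranks of variable 1: 1, 2, 8, 7, 4, 3, 6, 5
Ranks of variable 2: 8, 5, 1, 2, 4, 3, 7, 6
d = r₁ − r₂: -7, -3, 7, 5, 0, 0, -1, -1
d²: 49, 9, 49, 25, 0, 0, 1, 1; Σd² = 134
ρ = 1 − 6·134/(8·63) = 1 − 804/504 = -0.595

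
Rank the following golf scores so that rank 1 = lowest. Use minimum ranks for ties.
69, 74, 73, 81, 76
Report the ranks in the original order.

Sorted (ascending): 69, 73, 74, 76, 81
No ties — each value takes its position as its rank.

1, 3, 2, 5, 4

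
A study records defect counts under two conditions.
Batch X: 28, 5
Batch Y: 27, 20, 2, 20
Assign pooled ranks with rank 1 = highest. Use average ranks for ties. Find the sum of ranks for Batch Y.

15

Sorted (descending): 28, 27, 20, 20, 5, 2
The 2 values of 20 occupy positions 3–4 → average rank (3+4)/2 = 3.5.
Batch Y values → pooled ranks: 27→2, 20→3.5, 2→6, 20→3.5
Rank sum = 2 + 3.5 + 6 + 3.5 = 15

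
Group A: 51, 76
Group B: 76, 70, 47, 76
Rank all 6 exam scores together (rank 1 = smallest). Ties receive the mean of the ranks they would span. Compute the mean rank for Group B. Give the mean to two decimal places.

Sorted (ascending): 47, 51, 70, 76, 76, 76
The 3 values of 76 occupy positions 4–6 → average rank 5.
Group B values → pooled ranks: 76→5, 70→3, 47→1, 76→5
Mean rank = (5 + 3 + 1 + 5) / 4 = 3.50

3.50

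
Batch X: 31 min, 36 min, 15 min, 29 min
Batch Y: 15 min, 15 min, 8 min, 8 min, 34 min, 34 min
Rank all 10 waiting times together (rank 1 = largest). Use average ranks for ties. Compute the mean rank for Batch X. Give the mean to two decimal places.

Sorted (descending): 36, 34, 34, 31, 29, 15, 15, 15, 8, 8
The 2 values of 34 occupy positions 2–3 → average rank (2+3)/2 = 2.5.
The 3 values of 15 occupy positions 6–8 → average rank 7.
The 2 values of 8 occupy positions 9–10 → average rank (9+10)/2 = 9.5.
Batch X values → pooled ranks: 31→4, 36→1, 15→7, 29→5
Mean rank = (4 + 1 + 7 + 5) / 4 = 4.25

4.25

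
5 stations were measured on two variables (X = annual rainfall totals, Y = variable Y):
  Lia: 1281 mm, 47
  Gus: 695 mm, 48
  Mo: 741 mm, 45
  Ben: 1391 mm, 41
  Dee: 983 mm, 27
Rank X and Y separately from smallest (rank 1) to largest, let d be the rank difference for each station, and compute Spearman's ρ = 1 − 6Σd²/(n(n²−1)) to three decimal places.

-0.500

Ranks of variable 1: 4, 1, 2, 5, 3
Ranks of variable 2: 4, 5, 3, 2, 1
d = r₁ − r₂: 0, -4, -1, 3, 2
d²: 0, 16, 1, 9, 4; Σd² = 30
ρ = 1 − 6·30/(5·24) = 1 − 180/120 = -0.500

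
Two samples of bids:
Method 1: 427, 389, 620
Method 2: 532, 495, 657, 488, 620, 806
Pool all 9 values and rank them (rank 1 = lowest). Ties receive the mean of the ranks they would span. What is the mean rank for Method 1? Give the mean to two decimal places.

Sorted (ascending): 389, 427, 488, 495, 532, 620, 620, 657, 806
The 2 values of 620 occupy positions 6–7 → average rank (6+7)/2 = 6.5.
Method 1 values → pooled ranks: 427→2, 389→1, 620→6.5
Mean rank = (2 + 1 + 6.5) / 3 = 3.17

3.17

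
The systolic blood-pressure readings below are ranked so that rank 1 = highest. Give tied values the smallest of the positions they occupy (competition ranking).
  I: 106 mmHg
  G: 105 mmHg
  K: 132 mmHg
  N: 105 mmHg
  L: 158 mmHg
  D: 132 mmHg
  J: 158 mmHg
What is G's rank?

Sorted (descending): 158, 158, 132, 132, 106, 105, 105
The 2 values of 158 occupy positions 1–2 → each gets rank 1.
The 2 values of 132 occupy positions 3–4 → each gets rank 3.
The 2 values of 105 occupy positions 6–7 → each gets rank 6.
G has value 105 mmHg → rank 6.

6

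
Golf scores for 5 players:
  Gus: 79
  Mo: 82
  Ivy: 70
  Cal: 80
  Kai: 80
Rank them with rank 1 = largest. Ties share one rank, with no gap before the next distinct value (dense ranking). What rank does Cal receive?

2

Sorted (descending): 82, 80, 80, 79, 70
The 2 values of 80 share dense rank 2.
Remaining distinct values take the next consecutive integers.
Cal has value 80 → rank 2.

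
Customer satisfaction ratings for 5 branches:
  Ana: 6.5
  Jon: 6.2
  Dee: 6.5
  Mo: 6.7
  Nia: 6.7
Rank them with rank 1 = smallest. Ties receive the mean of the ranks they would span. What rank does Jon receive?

Sorted (ascending): 6.2, 6.5, 6.5, 6.7, 6.7
The 2 values of 6.5 occupy positions 2–3 → average rank (2+3)/2 = 2.5.
The 2 values of 6.7 occupy positions 4–5 → average rank (4+5)/2 = 4.5.
Jon has value 6.2 → rank 1.

1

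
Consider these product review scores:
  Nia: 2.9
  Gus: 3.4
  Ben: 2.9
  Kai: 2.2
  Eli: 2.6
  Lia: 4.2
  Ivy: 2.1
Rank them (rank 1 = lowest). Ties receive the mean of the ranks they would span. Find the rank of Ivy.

Sorted (ascending): 2.1, 2.2, 2.6, 2.9, 2.9, 3.4, 4.2
The 2 values of 2.9 occupy positions 4–5 → average rank (4+5)/2 = 4.5.
Ivy has value 2.1 → rank 1.

1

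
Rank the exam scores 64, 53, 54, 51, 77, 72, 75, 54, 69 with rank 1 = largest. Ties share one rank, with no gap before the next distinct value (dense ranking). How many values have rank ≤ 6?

7

Sorted (descending): 77, 75, 72, 69, 64, 54, 54, 53, 51
The 2 values of 54 share dense rank 6.
Remaining distinct values take the next consecutive integers.
Ranks ≤ 6: {1, 2, 3, 4, 5, 6, 6} → 7 values.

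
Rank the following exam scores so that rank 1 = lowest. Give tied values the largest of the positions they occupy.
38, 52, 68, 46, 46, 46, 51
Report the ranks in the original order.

1, 6, 7, 4, 4, 4, 5

Sorted (ascending): 38, 46, 46, 46, 51, 52, 68
The 3 values of 46 occupy positions 2–4 → each gets rank 4.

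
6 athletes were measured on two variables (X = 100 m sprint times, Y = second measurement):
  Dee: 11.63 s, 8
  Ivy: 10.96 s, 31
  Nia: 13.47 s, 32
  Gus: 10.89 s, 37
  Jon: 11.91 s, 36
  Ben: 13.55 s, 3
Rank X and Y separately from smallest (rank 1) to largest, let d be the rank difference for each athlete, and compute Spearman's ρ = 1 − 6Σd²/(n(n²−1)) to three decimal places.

Ranks of variable 1: 3, 2, 5, 1, 4, 6
Ranks of variable 2: 2, 3, 4, 6, 5, 1
d = r₁ − r₂: 1, -1, 1, -5, -1, 5
d²: 1, 1, 1, 25, 1, 25; Σd² = 54
ρ = 1 − 6·54/(6·35) = 1 − 324/210 = -0.543

-0.543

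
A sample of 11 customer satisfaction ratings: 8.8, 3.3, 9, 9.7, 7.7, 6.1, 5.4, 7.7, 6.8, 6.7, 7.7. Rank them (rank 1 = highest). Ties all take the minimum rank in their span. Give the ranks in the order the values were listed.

3, 11, 2, 1, 4, 9, 10, 4, 7, 8, 4

Sorted (descending): 9.7, 9, 8.8, 7.7, 7.7, 7.7, 6.8, 6.7, 6.1, 5.4, 3.3
The 3 values of 7.7 occupy positions 4–6 → each gets rank 4.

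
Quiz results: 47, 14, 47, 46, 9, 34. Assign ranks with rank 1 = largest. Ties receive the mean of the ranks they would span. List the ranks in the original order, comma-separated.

1.5, 5, 1.5, 3, 6, 4

Sorted (descending): 47, 47, 46, 34, 14, 9
The 2 values of 47 occupy positions 1–2 → average rank (1+2)/2 = 1.5.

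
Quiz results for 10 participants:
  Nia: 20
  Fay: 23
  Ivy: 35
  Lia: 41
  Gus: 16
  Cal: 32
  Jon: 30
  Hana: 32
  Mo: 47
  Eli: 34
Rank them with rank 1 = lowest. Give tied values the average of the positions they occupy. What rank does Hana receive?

5.5

Sorted (ascending): 16, 20, 23, 30, 32, 32, 34, 35, 41, 47
The 2 values of 32 occupy positions 5–6 → average rank (5+6)/2 = 5.5.
Hana has value 32 → rank 5.5.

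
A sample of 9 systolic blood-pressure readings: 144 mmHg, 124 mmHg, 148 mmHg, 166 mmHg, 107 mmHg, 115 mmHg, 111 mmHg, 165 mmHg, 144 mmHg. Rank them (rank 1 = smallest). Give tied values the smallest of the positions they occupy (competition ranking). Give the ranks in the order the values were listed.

5, 4, 7, 9, 1, 3, 2, 8, 5

Sorted (ascending): 107, 111, 115, 124, 144, 144, 148, 165, 166
The 2 values of 144 occupy positions 5–6 → each gets rank 5.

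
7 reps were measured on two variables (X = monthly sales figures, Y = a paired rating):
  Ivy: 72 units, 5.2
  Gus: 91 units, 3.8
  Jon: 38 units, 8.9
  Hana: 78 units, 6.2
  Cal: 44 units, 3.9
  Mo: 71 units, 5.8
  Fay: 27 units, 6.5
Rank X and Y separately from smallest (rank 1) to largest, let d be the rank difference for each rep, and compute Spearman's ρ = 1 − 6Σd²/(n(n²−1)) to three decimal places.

Ranks of variable 1: 5, 7, 2, 6, 3, 4, 1
Ranks of variable 2: 3, 1, 7, 5, 2, 4, 6
d = r₁ − r₂: 2, 6, -5, 1, 1, 0, -5
d²: 4, 36, 25, 1, 1, 0, 25; Σd² = 92
ρ = 1 − 6·92/(7·48) = 1 − 552/336 = -0.643

-0.643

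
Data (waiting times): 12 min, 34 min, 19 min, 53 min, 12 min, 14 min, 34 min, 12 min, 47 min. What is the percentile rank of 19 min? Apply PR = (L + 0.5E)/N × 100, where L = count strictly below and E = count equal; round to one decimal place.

N = 9.
Strictly below 19: 4. Equal to 19: 1.
PR = (4 + 0.5·1)/9 × 100 = 50.0

50.0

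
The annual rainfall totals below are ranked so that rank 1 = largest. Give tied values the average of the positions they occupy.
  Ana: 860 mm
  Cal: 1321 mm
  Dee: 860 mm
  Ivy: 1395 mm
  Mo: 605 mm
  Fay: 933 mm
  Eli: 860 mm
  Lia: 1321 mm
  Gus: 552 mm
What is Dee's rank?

Sorted (descending): 1395, 1321, 1321, 933, 860, 860, 860, 605, 552
The 2 values of 1321 occupy positions 2–3 → average rank (2+3)/2 = 2.5.
The 3 values of 860 occupy positions 5–7 → average rank 6.
Dee has value 860 mm → rank 6.

6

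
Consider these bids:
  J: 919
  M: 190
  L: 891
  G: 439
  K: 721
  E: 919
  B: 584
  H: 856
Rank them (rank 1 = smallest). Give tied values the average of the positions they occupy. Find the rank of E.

7.5

Sorted (ascending): 190, 439, 584, 721, 856, 891, 919, 919
The 2 values of 919 occupy positions 7–8 → average rank (7+8)/2 = 7.5.
E has value 919 → rank 7.5.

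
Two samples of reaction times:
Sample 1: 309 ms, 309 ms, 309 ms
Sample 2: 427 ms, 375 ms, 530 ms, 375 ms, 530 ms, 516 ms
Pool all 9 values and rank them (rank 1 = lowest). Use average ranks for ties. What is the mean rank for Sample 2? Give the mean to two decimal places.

6.50

Sorted (ascending): 309, 309, 309, 375, 375, 427, 516, 530, 530
The 3 values of 309 occupy positions 1–3 → average rank 2.
The 2 values of 375 occupy positions 4–5 → average rank (4+5)/2 = 4.5.
The 2 values of 530 occupy positions 8–9 → average rank (8+9)/2 = 8.5.
Sample 2 values → pooled ranks: 427→6, 375→4.5, 530→8.5, 375→4.5, 530→8.5, 516→7
Mean rank = (6 + 4.5 + 8.5 + 4.5 + 8.5 + 7) / 6 = 6.50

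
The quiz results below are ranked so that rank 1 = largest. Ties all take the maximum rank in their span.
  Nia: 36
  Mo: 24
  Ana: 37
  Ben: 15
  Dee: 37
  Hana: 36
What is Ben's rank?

Sorted (descending): 37, 37, 36, 36, 24, 15
The 2 values of 37 occupy positions 1–2 → each gets rank 2.
The 2 values of 36 occupy positions 3–4 → each gets rank 4.
Ben has value 15 → rank 6.

6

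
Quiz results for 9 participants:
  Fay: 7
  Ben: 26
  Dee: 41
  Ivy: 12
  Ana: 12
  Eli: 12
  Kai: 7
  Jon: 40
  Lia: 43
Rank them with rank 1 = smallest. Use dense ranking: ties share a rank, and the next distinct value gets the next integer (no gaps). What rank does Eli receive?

2

Sorted (ascending): 7, 7, 12, 12, 12, 26, 40, 41, 43
The 2 values of 7 share dense rank 1.
The 3 values of 12 share dense rank 2.
Remaining distinct values take the next consecutive integers.
Eli has value 12 → rank 2.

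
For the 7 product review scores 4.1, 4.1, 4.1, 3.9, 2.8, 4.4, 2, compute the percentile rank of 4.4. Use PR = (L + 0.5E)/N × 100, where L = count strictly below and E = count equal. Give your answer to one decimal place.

N = 7.
Strictly below 4.4: 6. Equal to 4.4: 1.
PR = (6 + 0.5·1)/7 × 100 = 92.9

92.9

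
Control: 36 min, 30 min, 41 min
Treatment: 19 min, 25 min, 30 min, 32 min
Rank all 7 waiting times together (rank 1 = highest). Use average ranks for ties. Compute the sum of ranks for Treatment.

20.5

Sorted (descending): 41, 36, 32, 30, 30, 25, 19
The 2 values of 30 occupy positions 4–5 → average rank (4+5)/2 = 4.5.
Treatment values → pooled ranks: 19→7, 25→6, 30→4.5, 32→3
Rank sum = 7 + 6 + 4.5 + 3 = 20.5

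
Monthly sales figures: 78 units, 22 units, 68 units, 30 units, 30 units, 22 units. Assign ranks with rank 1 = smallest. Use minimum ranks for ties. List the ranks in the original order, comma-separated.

Sorted (ascending): 22, 22, 30, 30, 68, 78
The 2 values of 22 occupy positions 1–2 → each gets rank 1.
The 2 values of 30 occupy positions 3–4 → each gets rank 3.

6, 1, 5, 3, 3, 1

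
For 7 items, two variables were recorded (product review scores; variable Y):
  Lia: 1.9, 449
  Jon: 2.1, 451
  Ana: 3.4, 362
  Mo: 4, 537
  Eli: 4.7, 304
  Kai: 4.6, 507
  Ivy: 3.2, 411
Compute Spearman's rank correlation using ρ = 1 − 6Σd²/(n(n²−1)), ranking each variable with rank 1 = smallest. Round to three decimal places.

-0.107

Ranks of variable 1: 1, 2, 4, 5, 7, 6, 3
Ranks of variable 2: 4, 5, 2, 7, 1, 6, 3
d = r₁ − r₂: -3, -3, 2, -2, 6, 0, 0
d²: 9, 9, 4, 4, 36, 0, 0; Σd² = 62
ρ = 1 − 6·62/(7·48) = 1 − 372/336 = -0.107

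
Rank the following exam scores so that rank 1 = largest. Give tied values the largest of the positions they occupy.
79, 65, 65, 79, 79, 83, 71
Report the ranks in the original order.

Sorted (descending): 83, 79, 79, 79, 71, 65, 65
The 3 values of 79 occupy positions 2–4 → each gets rank 4.
The 2 values of 65 occupy positions 6–7 → each gets rank 7.

4, 7, 7, 4, 4, 1, 5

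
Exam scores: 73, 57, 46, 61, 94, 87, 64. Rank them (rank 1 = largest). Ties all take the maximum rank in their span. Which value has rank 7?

Sorted (descending): 94, 87, 73, 64, 61, 57, 46
No ties — each value takes its position as its rank.
Rank 7 → value 46.

46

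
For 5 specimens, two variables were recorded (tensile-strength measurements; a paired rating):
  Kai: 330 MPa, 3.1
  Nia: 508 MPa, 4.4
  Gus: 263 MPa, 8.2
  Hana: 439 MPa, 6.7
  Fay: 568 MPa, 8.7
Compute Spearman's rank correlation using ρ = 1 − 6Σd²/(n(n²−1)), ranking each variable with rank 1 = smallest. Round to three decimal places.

0.300

Ranks of variable 1: 2, 4, 1, 3, 5
Ranks of variable 2: 1, 2, 4, 3, 5
d = r₁ − r₂: 1, 2, -3, 0, 0
d²: 1, 4, 9, 0, 0; Σd² = 14
ρ = 1 − 6·14/(5·24) = 1 − 84/120 = 0.300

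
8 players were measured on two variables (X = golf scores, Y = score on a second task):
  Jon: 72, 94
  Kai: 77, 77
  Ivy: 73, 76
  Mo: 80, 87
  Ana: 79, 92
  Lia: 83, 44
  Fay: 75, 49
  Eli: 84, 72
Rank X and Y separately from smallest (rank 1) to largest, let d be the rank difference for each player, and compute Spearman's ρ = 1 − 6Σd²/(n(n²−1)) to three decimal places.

-0.429

Ranks of variable 1: 1, 4, 2, 6, 5, 7, 3, 8
Ranks of variable 2: 8, 5, 4, 6, 7, 1, 2, 3
d = r₁ − r₂: -7, -1, -2, 0, -2, 6, 1, 5
d²: 49, 1, 4, 0, 4, 36, 1, 25; Σd² = 120
ρ = 1 − 6·120/(8·63) = 1 − 720/504 = -0.429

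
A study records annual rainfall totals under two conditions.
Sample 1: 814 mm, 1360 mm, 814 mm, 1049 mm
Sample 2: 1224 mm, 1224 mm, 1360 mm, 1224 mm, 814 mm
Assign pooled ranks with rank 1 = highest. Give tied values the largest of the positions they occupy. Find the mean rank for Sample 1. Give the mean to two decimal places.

6.50

Sorted (descending): 1360, 1360, 1224, 1224, 1224, 1049, 814, 814, 814
The 2 values of 1360 occupy positions 1–2 → each gets rank 2.
The 3 values of 1224 occupy positions 3–5 → each gets rank 5.
The 3 values of 814 occupy positions 7–9 → each gets rank 9.
Sample 1 values → pooled ranks: 814→9, 1360→2, 814→9, 1049→6
Mean rank = (9 + 2 + 9 + 6) / 4 = 6.50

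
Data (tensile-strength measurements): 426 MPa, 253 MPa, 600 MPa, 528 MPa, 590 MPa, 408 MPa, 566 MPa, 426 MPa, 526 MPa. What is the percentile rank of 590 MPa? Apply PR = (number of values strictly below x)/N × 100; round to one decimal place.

N = 9.
Strictly below 590: 7. Equal to 590: 1.
PR = 7/9 × 100 = 77.8

77.8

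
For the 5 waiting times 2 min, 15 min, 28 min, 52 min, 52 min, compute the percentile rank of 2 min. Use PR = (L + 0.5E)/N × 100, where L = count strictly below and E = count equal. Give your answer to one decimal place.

10.0

N = 5.
Strictly below 2: 0. Equal to 2: 1.
PR = (0 + 0.5·1)/5 × 100 = 10.0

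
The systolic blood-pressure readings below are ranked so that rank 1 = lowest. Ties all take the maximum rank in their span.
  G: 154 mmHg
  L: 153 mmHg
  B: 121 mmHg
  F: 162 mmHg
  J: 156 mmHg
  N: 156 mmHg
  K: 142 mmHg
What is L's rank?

Sorted (ascending): 121, 142, 153, 154, 156, 156, 162
The 2 values of 156 occupy positions 5–6 → each gets rank 6.
L has value 153 mmHg → rank 3.

3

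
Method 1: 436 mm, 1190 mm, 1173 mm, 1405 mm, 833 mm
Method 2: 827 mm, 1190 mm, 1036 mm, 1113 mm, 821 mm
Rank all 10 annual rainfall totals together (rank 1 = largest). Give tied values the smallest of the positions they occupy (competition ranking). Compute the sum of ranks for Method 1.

Sorted (descending): 1405, 1190, 1190, 1173, 1113, 1036, 833, 827, 821, 436
The 2 values of 1190 occupy positions 2–3 → each gets rank 2.
Method 1 values → pooled ranks: 436→10, 1190→2, 1173→4, 1405→1, 833→7
Rank sum = 10 + 2 + 4 + 1 + 7 = 24

24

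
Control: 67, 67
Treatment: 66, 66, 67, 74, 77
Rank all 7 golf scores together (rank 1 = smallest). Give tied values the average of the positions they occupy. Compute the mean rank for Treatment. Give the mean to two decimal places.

4.00

Sorted (ascending): 66, 66, 67, 67, 67, 74, 77
The 2 values of 66 occupy positions 1–2 → average rank (1+2)/2 = 1.5.
The 3 values of 67 occupy positions 3–5 → average rank 4.
Treatment values → pooled ranks: 66→1.5, 66→1.5, 67→4, 74→6, 77→7
Mean rank = (1.5 + 1.5 + 4 + 6 + 7) / 5 = 4.00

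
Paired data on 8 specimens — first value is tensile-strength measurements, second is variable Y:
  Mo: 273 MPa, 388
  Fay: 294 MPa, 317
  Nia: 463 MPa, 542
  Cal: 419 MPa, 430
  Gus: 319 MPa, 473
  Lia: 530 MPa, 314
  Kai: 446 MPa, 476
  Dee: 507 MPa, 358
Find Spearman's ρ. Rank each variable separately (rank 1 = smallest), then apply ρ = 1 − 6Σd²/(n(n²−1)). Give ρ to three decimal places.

Ranks of variable 1: 1, 2, 6, 4, 3, 8, 5, 7
Ranks of variable 2: 4, 2, 8, 5, 6, 1, 7, 3
d = r₁ − r₂: -3, 0, -2, -1, -3, 7, -2, 4
d²: 9, 0, 4, 1, 9, 49, 4, 16; Σd² = 92
ρ = 1 − 6·92/(8·63) = 1 − 552/504 = -0.095

-0.095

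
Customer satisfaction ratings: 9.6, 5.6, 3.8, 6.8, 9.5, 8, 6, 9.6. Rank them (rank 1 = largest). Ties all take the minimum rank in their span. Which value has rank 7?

Sorted (descending): 9.6, 9.6, 9.5, 8, 6.8, 6, 5.6, 3.8
The 2 values of 9.6 occupy positions 1–2 → each gets rank 1.
Rank 7 → value 5.6.

5.6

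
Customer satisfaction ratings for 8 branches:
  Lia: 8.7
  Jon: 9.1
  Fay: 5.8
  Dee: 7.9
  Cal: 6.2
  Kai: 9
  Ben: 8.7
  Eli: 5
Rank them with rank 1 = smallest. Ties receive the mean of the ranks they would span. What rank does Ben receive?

Sorted (ascending): 5, 5.8, 6.2, 7.9, 8.7, 8.7, 9, 9.1
The 2 values of 8.7 occupy positions 5–6 → average rank (5+6)/2 = 5.5.
Ben has value 8.7 → rank 5.5.

5.5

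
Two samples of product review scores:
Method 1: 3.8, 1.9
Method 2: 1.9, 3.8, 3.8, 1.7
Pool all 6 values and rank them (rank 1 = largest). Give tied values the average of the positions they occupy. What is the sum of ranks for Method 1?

6.5

Sorted (descending): 3.8, 3.8, 3.8, 1.9, 1.9, 1.7
The 3 values of 3.8 occupy positions 1–3 → average rank 2.
The 2 values of 1.9 occupy positions 4–5 → average rank (4+5)/2 = 4.5.
Method 1 values → pooled ranks: 3.8→2, 1.9→4.5
Rank sum = 2 + 4.5 = 6.5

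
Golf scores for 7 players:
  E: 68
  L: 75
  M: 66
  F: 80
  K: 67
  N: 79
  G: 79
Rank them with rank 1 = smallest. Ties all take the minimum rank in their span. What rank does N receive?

5

Sorted (ascending): 66, 67, 68, 75, 79, 79, 80
The 2 values of 79 occupy positions 5–6 → each gets rank 5.
N has value 79 → rank 5.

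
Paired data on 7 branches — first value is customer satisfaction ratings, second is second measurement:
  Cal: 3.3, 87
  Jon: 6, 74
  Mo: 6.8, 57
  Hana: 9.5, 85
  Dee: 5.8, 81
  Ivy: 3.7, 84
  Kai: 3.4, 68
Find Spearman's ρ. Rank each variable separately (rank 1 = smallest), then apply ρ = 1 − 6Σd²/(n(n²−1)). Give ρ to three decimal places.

Ranks of variable 1: 1, 5, 6, 7, 4, 3, 2
Ranks of variable 2: 7, 3, 1, 6, 4, 5, 2
d = r₁ − r₂: -6, 2, 5, 1, 0, -2, 0
d²: 36, 4, 25, 1, 0, 4, 0; Σd² = 70
ρ = 1 − 6·70/(7·48) = 1 − 420/336 = -0.250

-0.250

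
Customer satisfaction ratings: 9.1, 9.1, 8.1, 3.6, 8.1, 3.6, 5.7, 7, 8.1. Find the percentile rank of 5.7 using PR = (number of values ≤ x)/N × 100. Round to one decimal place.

N = 9.
Strictly below 5.7: 2. Equal to 5.7: 1.
PR = 3/9 × 100 = 33.3

33.3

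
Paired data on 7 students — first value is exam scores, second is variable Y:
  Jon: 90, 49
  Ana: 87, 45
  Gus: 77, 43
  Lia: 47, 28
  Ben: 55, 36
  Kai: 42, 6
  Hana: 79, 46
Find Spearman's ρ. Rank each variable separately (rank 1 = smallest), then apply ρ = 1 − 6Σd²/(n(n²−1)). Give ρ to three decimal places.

Ranks of variable 1: 7, 6, 4, 2, 3, 1, 5
Ranks of variable 2: 7, 5, 4, 2, 3, 1, 6
d = r₁ − r₂: 0, 1, 0, 0, 0, 0, -1
d²: 0, 1, 0, 0, 0, 0, 1; Σd² = 2
ρ = 1 − 6·2/(7·48) = 1 − 12/336 = 0.964

0.964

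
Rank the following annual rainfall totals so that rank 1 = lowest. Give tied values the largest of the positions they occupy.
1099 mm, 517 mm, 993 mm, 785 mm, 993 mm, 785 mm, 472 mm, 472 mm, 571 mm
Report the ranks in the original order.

9, 3, 8, 6, 8, 6, 2, 2, 4

Sorted (ascending): 472, 472, 517, 571, 785, 785, 993, 993, 1099
The 2 values of 472 occupy positions 1–2 → each gets rank 2.
The 2 values of 785 occupy positions 5–6 → each gets rank 6.
The 2 values of 993 occupy positions 7–8 → each gets rank 8.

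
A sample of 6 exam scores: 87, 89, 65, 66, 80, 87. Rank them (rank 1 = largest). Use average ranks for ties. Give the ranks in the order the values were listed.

Sorted (descending): 89, 87, 87, 80, 66, 65
The 2 values of 87 occupy positions 2–3 → average rank (2+3)/2 = 2.5.

2.5, 1, 6, 5, 4, 2.5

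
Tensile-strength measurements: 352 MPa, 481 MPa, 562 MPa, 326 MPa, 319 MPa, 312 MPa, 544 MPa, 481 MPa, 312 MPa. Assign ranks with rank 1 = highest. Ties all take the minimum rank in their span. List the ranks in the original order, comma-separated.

Sorted (descending): 562, 544, 481, 481, 352, 326, 319, 312, 312
The 2 values of 481 occupy positions 3–4 → each gets rank 3.
The 2 values of 312 occupy positions 8–9 → each gets rank 8.

5, 3, 1, 6, 7, 8, 2, 3, 8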